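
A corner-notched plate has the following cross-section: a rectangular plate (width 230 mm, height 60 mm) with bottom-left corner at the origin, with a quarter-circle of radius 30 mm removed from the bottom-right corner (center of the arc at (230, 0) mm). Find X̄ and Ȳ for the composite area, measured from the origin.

X̄ = 109.48 mm, Ȳ = 30.93 mm

plate: A = 230 × 60 = 13800.00, centroid at (115.00, 30.00).
removed quarter-circle: A = −¼π·30² = -706.86, centroid at (217.27, 12.73).
ΣA = 13093.14 mm², ΣAX̄ = 1433422.58 mm³, ΣAȲ = 405000.00 mm³.
X̄ = 1433422.58/13093.14 = 109.48 mm; Ȳ = 405000.00/13093.14 = 30.93 mm.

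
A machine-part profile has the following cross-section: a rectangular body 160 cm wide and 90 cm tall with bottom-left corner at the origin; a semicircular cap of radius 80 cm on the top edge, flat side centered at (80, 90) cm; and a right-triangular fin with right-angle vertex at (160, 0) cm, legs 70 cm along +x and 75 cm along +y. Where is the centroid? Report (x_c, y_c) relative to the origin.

x_c = 90.02 cm, y_c = 72.37 cm

Part | A | x̄ᵢ | ȳᵢ | A·x̄ᵢ | A·ȳᵢ
rectangular body | 14400.00 | 80.00 | 45.00 | 1152000.00 | 648000.00
semicircular top | 10053.10 | 80.00 | 123.95 | 804247.72 | 1246112.02
triangular fin | 2625.00 | 183.33 | 25.00 | 481250.00 | 65625.00
Σ | 27078.10 |  |  | 2437497.72 | 1959737.02
x_c = 2437497.72 / 27078.10 = 90.02 cm
y_c = 1959737.02 / 27078.10 = 72.37 cm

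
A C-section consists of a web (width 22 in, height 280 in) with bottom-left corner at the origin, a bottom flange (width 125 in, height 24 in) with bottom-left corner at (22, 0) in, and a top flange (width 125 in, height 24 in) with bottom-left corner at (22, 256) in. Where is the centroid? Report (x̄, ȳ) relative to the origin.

web: A = 22 × 280 = 6160.00, centroid at (11.00, 140.00).
bottom flange: A = 125 × 24 = 3000.00, centroid at (84.50, 12.00).
top flange: A = 125 × 24 = 3000.00, centroid at (84.50, 268.00).
ΣA = 12160.00 in²
ΣAx̄ = (6160.00)(11.00) + (3000.00)(84.50) + (3000.00)(84.50) = 574760.00 in³
ΣAȳ = (6160.00)(140.00) + (3000.00)(12.00) + (3000.00)(268.00) = 1702400.00 in³
x̄ = 574760.00 / 12160.00 = 47.27 in
ȳ = 1702400.00 / 12160.00 = 140.00 in

x̄ = 47.27 in, ȳ = 140.00 in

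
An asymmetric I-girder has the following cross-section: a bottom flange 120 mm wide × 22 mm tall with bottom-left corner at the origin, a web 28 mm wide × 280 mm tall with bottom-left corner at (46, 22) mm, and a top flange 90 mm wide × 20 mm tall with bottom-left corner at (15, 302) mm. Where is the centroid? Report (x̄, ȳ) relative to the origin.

bottom flange: A = 120 × 22 = 2640.00, centroid at (60.00, 11.00).
web: A = 28 × 280 = 7840.00, centroid at (60.00, 162.00).
top flange: A = 90 × 20 = 1800.00, centroid at (60.00, 312.00).
ΣA = 12280.00 mm²
ΣAx̄ = (2640.00)(60.00) + (7840.00)(60.00) + (1800.00)(60.00) = 736800.00 mm³
ΣAȳ = (2640.00)(11.00) + (7840.00)(162.00) + (1800.00)(312.00) = 1860720.00 mm³
x̄ = 736800.00 / 12280.00 = 60.00 mm
ȳ = 1860720.00 / 12280.00 = 151.52 mm

x̄ = 60.00 mm, ȳ = 151.52 mm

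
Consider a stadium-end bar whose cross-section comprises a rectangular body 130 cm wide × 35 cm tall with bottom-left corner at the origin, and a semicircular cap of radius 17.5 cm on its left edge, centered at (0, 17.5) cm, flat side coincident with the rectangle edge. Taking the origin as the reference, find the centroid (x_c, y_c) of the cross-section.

x_c = 58.07 cm, y_c = 17.50 cm

Part | A | x̄ᵢ | ȳᵢ | A·x̄ᵢ | A·ȳᵢ
rectangular body | 4550.00 | 65.00 | 17.50 | 295750.00 | 79625.00
semicircular end | 481.06 | -7.43 | 17.50 | -3572.92 | 8418.49
Σ | 5031.06 |  |  | 292177.08 | 88043.49
x_c = 292177.08 / 5031.06 = 58.07 cm
y_c = 88043.49 / 5031.06 = 17.50 cm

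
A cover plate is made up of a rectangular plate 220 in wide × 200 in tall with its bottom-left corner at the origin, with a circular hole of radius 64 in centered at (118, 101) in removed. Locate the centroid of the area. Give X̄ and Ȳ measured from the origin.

plate: A = 220 × 200 = 44000.00, centroid at (110.00, 100.00).
hole: A = −π·64² = -12867.96, centroid at (118.00, 101.00).
ΣA = 31132.04 in², ΣAX̄ = 3321580.31 in³, ΣAȲ = 3100335.69 in³.
X̄ = 3321580.31/31132.04 = 106.69 in; Ȳ = 3100335.69/31132.04 = 99.59 in.

X̄ = 106.69 in, Ȳ = 99.59 in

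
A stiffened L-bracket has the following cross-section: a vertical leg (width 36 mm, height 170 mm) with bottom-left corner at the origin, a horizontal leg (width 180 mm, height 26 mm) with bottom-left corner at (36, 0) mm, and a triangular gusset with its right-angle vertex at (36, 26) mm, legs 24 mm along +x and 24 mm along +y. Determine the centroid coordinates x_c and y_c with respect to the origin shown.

x_c = 64.26 mm, y_c = 53.29 mm

Part | A | x̄ᵢ | ȳᵢ | A·x̄ᵢ | A·ȳᵢ
vertical leg | 6120.00 | 18.00 | 85.00 | 110160.00 | 520200.00
horizontal leg | 4680.00 | 126.00 | 13.00 | 589680.00 | 60840.00
gusset | 288.00 | 44.00 | 34.00 | 12672.00 | 9792.00
Σ | 11088.00 |  |  | 712512.00 | 590832.00
x_c = 712512.00 / 11088.00 = 64.26 mm
y_c = 590832.00 / 11088.00 = 53.29 mm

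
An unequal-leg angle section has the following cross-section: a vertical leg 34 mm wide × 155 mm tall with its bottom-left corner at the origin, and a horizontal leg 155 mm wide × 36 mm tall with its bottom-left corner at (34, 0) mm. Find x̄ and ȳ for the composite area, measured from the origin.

Part | A | x̄ᵢ | ȳᵢ | A·x̄ᵢ | A·ȳᵢ
vertical leg | 5270.00 | 17.00 | 77.50 | 89590.00 | 408425.00
horizontal leg | 5580.00 | 111.50 | 18.00 | 622170.00 | 100440.00
Σ | 10850.00 |  |  | 711760.00 | 508865.00
x̄ = 711760.00 / 10850.00 = 65.60 mm
ȳ = 508865.00 / 10850.00 = 46.90 mm

x̄ = 65.60 mm, ȳ = 46.90 mm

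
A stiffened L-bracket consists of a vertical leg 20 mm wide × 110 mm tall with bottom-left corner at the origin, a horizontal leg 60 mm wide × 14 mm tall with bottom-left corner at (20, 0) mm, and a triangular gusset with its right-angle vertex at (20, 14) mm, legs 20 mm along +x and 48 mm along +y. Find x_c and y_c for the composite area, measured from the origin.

x_c = 21.82 mm, y_c = 40.14 mm

Part | A | x̄ᵢ | ȳᵢ | A·x̄ᵢ | A·ȳᵢ
vertical leg | 2200.00 | 10.00 | 55.00 | 22000.00 | 121000.00
horizontal leg | 840.00 | 50.00 | 7.00 | 42000.00 | 5880.00
gusset | 480.00 | 26.67 | 30.00 | 12800.00 | 14400.00
Σ | 3520.00 |  |  | 76800.00 | 141280.00
x_c = 76800.00 / 3520.00 = 21.82 mm
y_c = 141280.00 / 3520.00 = 40.14 mm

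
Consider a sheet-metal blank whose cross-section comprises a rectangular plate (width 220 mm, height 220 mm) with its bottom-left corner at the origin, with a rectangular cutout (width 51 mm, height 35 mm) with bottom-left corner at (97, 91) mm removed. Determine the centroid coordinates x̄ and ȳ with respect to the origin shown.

x̄ = 109.52 mm, ȳ = 110.06 mm

plate: A = 220 × 220 = 48400.00, centroid at (110.00, 110.00).
hole: A = −(51 × 35) = -1785.00, centroid at (122.50, 108.50).
ΣA = 46615.00 mm², ΣAx̄ = 5105337.50 mm³, ΣAȳ = 5130327.50 mm³.
x̄ = 5105337.50/46615.00 = 109.52 mm; ȳ = 5130327.50/46615.00 = 110.06 mm.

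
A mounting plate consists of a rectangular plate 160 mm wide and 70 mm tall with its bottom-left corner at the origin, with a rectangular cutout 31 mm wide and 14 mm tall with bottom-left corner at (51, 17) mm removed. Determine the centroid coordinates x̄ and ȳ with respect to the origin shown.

x̄ = 80.54 mm, ȳ = 35.44 mm

plate: A = 160 × 70 = 11200.00, centroid at (80.00, 35.00).
hole: A = −(31 × 14) = -434.00, centroid at (66.50, 24.00).
ΣA = 10766.00 mm², ΣAx̄ = 867139.00 mm³, ΣAȳ = 381584.00 mm³.
x̄ = 867139.00/10766.00 = 80.54 mm; ȳ = 381584.00/10766.00 = 35.44 mm.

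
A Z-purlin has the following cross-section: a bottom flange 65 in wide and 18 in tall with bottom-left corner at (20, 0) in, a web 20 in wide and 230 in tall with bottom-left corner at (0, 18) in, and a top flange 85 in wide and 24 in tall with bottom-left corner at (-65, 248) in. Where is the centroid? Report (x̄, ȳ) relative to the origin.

Part | A | x̄ᵢ | ȳᵢ | A·x̄ᵢ | A·ȳᵢ
bottom flange | 1170.00 | 52.50 | 9.00 | 61425.00 | 10530.00
web | 4600.00 | 10.00 | 133.00 | 46000.00 | 611800.00
top flange | 2040.00 | -22.50 | 260.00 | -45900.00 | 530400.00
Σ | 7810.00 |  |  | 61525.00 | 1152730.00
x̄ = 61525.00 / 7810.00 = 7.88 in
ȳ = 1152730.00 / 7810.00 = 147.60 in

x̄ = 7.88 in, ȳ = 147.60 in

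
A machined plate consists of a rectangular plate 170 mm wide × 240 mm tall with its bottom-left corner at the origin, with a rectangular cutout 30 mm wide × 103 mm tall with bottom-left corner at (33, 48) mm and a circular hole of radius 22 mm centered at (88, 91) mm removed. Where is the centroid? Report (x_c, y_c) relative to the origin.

x_c = 88.03 mm, y_c = 122.97 mm

plate: A = 170 × 240 = 40800.00, centroid at (85.00, 120.00).
hole 1: A = −(30 × 103) = -3090.00, centroid at (48.00, 99.50).
hole 2: A = −π·22² = -1520.53, centroid at (88.00, 91.00).
ΣA = 36189.47 mm², ΣAx_c = 3185873.29 mm³, ΣAy_c = 4450176.69 mm³.
x_c = 3185873.29/36189.47 = 88.03 mm; y_c = 4450176.69/36189.47 = 122.97 mm.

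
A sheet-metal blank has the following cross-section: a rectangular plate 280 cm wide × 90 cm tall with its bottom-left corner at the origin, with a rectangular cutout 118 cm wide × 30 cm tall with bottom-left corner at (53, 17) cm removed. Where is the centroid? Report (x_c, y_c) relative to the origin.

plate: A = 280 × 90 = 25200.00, centroid at (140.00, 45.00).
hole: A = −(118 × 30) = -3540.00, centroid at (112.00, 32.00).
ΣA = 21660.00 cm²
ΣAx_c = (25200.00)(140.00) + (-3540.00)(112.00) = 3131520.00 cm³
ΣAy_c = (25200.00)(45.00) + (-3540.00)(32.00) = 1020720.00 cm³
x_c = 3131520.00 / 21660.00 = 144.58 cm
y_c = 1020720.00 / 21660.00 = 47.12 cm

x_c = 144.58 cm, y_c = 47.12 cm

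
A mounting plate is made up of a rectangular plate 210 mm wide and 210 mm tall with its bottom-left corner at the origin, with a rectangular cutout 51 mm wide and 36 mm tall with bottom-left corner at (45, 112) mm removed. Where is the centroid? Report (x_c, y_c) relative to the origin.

Part | A | x̄ᵢ | ȳᵢ | A·x̄ᵢ | A·ȳᵢ
plate | 44100.00 | 105.00 | 105.00 | 4630500.00 | 4630500.00
hole | -1836.00 | 70.50 | 130.00 | -129438.00 | -238680.00
Σ | 42264.00 |  |  | 4501062.00 | 4391820.00
x_c = 4501062.00 / 42264.00 = 106.50 mm
y_c = 4391820.00 / 42264.00 = 103.91 mm

x_c = 106.50 mm, y_c = 103.91 mm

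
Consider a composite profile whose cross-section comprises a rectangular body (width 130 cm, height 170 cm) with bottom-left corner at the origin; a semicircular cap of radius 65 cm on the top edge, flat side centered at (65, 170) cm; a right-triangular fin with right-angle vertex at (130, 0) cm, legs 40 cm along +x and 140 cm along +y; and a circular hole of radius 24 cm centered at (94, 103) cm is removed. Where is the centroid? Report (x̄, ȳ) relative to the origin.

rectangular body: A = 130 × 170 = 22100.00, centroid at (65.00, 85.00).
semicircular top: A = ½π·65² = 6636.61, centroid at (65.00, 197.59).
triangular fin: A = ½·40·140 = 2800.00, centroid at (143.33, 46.67).
hole: A = −π·24² = -1809.56, centroid at (94.00, 103.00).
ΣA = 29727.06 cm², ΣAx̄ = 2099114.88 cm³, ΣAȳ = 3134090.05 cm³.
x̄ = 2099114.88/29727.06 = 70.61 cm; ȳ = 3134090.05/29727.06 = 105.43 cm.

x̄ = 70.61 cm, ȳ = 105.43 cm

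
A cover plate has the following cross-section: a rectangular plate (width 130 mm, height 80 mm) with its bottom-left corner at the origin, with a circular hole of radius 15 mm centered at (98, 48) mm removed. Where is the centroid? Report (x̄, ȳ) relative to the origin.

x̄ = 62.59 mm, ȳ = 39.42 mm

Part | A | x̄ᵢ | ȳᵢ | A·x̄ᵢ | A·ȳᵢ
plate | 10400.00 | 65.00 | 40.00 | 676000.00 | 416000.00
hole | -706.86 | 98.00 | 48.00 | -69272.12 | -33929.20
Σ | 9693.14 |  |  | 606727.88 | 382070.80
x̄ = 606727.88 / 9693.14 = 62.59 mm
ȳ = 382070.80 / 9693.14 = 39.42 mm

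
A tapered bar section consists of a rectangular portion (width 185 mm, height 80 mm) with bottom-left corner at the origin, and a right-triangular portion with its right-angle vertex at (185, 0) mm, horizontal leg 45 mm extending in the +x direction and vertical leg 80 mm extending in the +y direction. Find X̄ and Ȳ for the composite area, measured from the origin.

rectangular portion: A = 185 × 80 = 14800.00, centroid at (92.50, 40.00).
triangular portion: A = ½·45·80 = 1800.00, centroid at (200.00, 26.67).
ΣA = 16600.00 mm², ΣAX̄ = 1729000.00 mm³, ΣAȲ = 640000.00 mm³.
X̄ = 1729000.00/16600.00 = 104.16 mm; Ȳ = 640000.00/16600.00 = 38.55 mm.

X̄ = 104.16 mm, Ȳ = 38.55 mm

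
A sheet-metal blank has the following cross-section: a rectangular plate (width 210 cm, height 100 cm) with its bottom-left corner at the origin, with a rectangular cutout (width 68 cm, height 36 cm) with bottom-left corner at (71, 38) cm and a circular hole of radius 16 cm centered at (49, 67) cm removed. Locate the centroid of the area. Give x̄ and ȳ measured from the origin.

x̄ = 107.54 cm, ȳ = 48.40 cm

plate: A = 210 × 100 = 21000.00, centroid at (105.00, 50.00).
hole 1: A = −(68 × 36) = -2448.00, centroid at (105.00, 56.00).
hole 2: A = −π·16² = -804.25, centroid at (49.00, 67.00).
ΣA = 17747.75 cm², ΣAx̄ = 1908551.86 cm³, ΣAȳ = 859027.40 cm³.
x̄ = 1908551.86/17747.75 = 107.54 cm; ȳ = 859027.40/17747.75 = 48.40 cm.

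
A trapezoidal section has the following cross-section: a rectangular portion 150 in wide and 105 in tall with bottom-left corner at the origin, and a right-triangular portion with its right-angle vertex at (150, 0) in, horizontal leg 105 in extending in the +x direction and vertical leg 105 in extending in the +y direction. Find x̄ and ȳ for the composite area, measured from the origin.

x̄ = 103.52 in, ȳ = 47.96 in

rectangular portion: A = 150 × 105 = 15750.00, centroid at (75.00, 52.50).
triangular portion: A = ½·105·105 = 5512.50, centroid at (185.00, 35.00).
ΣA = 21262.50 in²
ΣAx̄ = (15750.00)(75.00) + (5512.50)(185.00) = 2201062.50 in³
ΣAȳ = (15750.00)(52.50) + (5512.50)(35.00) = 1019812.50 in³
x̄ = 2201062.50 / 21262.50 = 103.52 in
ȳ = 1019812.50 / 21262.50 = 47.96 in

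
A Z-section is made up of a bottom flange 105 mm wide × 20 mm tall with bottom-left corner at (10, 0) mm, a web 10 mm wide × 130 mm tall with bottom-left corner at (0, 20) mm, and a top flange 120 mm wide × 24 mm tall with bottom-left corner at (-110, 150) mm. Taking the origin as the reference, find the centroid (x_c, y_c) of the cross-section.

x_c = -1.00 mm, y_c = 95.23 mm

Part | A | x̄ᵢ | ȳᵢ | A·x̄ᵢ | A·ȳᵢ
bottom flange | 2100.00 | 62.50 | 10.00 | 131250.00 | 21000.00
web | 1300.00 | 5.00 | 85.00 | 6500.00 | 110500.00
top flange | 2880.00 | -50.00 | 162.00 | -144000.00 | 466560.00
Σ | 6280.00 |  |  | -6250.00 | 598060.00
x_c = -6250.00 / 6280.00 = -1.00 mm
y_c = 598060.00 / 6280.00 = 95.23 mm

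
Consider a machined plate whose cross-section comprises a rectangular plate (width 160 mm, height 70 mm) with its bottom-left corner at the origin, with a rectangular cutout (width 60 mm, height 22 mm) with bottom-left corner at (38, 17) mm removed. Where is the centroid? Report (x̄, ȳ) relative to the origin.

plate: A = 160 × 70 = 11200.00, centroid at (80.00, 35.00).
hole: A = −(60 × 22) = -1320.00, centroid at (68.00, 28.00).
ΣA = 9880.00 mm², ΣAx̄ = 806240.00 mm³, ΣAȳ = 355040.00 mm³.
x̄ = 806240.00/9880.00 = 81.60 mm; ȳ = 355040.00/9880.00 = 35.94 mm.

x̄ = 81.60 mm, ȳ = 35.94 mm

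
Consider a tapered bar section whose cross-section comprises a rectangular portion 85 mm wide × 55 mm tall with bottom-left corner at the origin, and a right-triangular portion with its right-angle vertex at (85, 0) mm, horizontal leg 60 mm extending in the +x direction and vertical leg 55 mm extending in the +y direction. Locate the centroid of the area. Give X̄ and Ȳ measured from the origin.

X̄ = 58.80 mm, Ȳ = 25.11 mm

Part | A | x̄ᵢ | ȳᵢ | A·x̄ᵢ | A·ȳᵢ
rectangular portion | 4675.00 | 42.50 | 27.50 | 198687.50 | 128562.50
triangular portion | 1650.00 | 105.00 | 18.33 | 173250.00 | 30250.00
Σ | 6325.00 |  |  | 371937.50 | 158812.50
X̄ = 371937.50 / 6325.00 = 58.80 mm
Ȳ = 158812.50 / 6325.00 = 25.11 mm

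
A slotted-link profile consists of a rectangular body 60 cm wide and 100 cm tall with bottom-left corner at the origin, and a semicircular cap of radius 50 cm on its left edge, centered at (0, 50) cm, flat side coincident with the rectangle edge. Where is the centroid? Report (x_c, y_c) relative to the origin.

Part | A | x̄ᵢ | ȳᵢ | A·x̄ᵢ | A·ȳᵢ
rectangular body | 6000.00 | 30.00 | 50.00 | 180000.00 | 300000.00
semicircular end | 3926.99 | -21.22 | 50.00 | -83333.33 | 196349.54
Σ | 9926.99 |  |  | 96666.67 | 496349.54
x_c = 96666.67 / 9926.99 = 9.74 cm
y_c = 496349.54 / 9926.99 = 50.00 cm

x_c = 9.74 cm, y_c = 50.00 cm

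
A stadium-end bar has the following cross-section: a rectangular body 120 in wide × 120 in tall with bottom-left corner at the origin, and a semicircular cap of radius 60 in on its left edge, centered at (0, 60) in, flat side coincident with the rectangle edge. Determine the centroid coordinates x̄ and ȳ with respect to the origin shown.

rectangular body: A = 120 × 120 = 14400.00, centroid at (60.00, 60.00).
semicircular end: A = ½π·60² = 5654.87, centroid at (-25.46, 60.00).
ΣA = 20054.87 in²
ΣAx̄ = (14400.00)(60.00) + (5654.87)(-25.46) = 720000.00 in³
ΣAȳ = (14400.00)(60.00) + (5654.87)(60.00) = 1203292.01 in³
x̄ = 720000.00 / 20054.87 = 35.90 in
ȳ = 1203292.01 / 20054.87 = 60.00 in

x̄ = 35.90 in, ȳ = 60.00 in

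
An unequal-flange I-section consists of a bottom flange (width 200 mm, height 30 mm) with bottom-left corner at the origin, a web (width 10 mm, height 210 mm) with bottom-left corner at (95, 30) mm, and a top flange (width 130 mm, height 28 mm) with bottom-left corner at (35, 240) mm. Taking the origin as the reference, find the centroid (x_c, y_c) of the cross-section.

x_c = 100.00 mm, y_c = 110.57 mm

Part | A | x̄ᵢ | ȳᵢ | A·x̄ᵢ | A·ȳᵢ
bottom flange | 6000.00 | 100.00 | 15.00 | 600000.00 | 90000.00
web | 2100.00 | 100.00 | 135.00 | 210000.00 | 283500.00
top flange | 3640.00 | 100.00 | 254.00 | 364000.00 | 924560.00
Σ | 11740.00 |  |  | 1174000.00 | 1298060.00
x_c = 1174000.00 / 11740.00 = 100.00 mm
y_c = 1298060.00 / 11740.00 = 110.57 mm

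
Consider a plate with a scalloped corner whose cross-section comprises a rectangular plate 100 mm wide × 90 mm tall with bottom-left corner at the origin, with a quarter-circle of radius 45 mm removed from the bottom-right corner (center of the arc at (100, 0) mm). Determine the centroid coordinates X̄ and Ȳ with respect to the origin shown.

X̄ = 43.37 mm, Ȳ = 50.56 mm

Part | A | x̄ᵢ | ȳᵢ | A·x̄ᵢ | A·ȳᵢ
plate | 9000.00 | 50.00 | 45.00 | 450000.00 | 405000.00
removed quarter-circle | -1590.43 | 80.90 | 19.10 | -128668.13 | -30375.00
Σ | 7409.57 |  |  | 321331.87 | 374625.00
X̄ = 321331.87 / 7409.57 = 43.37 mm
Ȳ = 374625.00 / 7409.57 = 50.56 mm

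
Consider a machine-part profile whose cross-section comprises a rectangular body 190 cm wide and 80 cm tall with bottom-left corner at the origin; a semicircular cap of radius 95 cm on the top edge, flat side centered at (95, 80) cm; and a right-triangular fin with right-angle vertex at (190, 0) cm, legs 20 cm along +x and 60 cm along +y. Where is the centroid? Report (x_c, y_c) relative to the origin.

rectangular body: A = 190 × 80 = 15200.00, centroid at (95.00, 40.00).
semicircular top: A = ½π·95² = 14176.44, centroid at (95.00, 120.32).
triangular fin: A = ½·20·60 = 600.00, centroid at (196.67, 20.00).
ΣA = 29976.44 cm², ΣAx_c = 2908761.50 cm³, ΣAy_c = 2325698.28 cm³.
x_c = 2908761.50/29976.44 = 97.03 cm; y_c = 2325698.28/29976.44 = 77.58 cm.

x_c = 97.03 cm, y_c = 77.58 cm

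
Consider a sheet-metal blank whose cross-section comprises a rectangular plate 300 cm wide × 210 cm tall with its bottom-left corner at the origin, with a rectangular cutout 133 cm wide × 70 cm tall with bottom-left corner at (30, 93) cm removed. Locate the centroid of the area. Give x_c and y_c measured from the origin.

x_c = 159.28 cm, y_c = 101.01 cm

Part | A | x̄ᵢ | ȳᵢ | A·x̄ᵢ | A·ȳᵢ
plate | 63000.00 | 150.00 | 105.00 | 9450000.00 | 6615000.00
hole | -9310.00 | 96.50 | 128.00 | -898415.00 | -1191680.00
Σ | 53690.00 |  |  | 8551585.00 | 5423320.00
x_c = 8551585.00 / 53690.00 = 159.28 cm
y_c = 5423320.00 / 53690.00 = 101.01 cm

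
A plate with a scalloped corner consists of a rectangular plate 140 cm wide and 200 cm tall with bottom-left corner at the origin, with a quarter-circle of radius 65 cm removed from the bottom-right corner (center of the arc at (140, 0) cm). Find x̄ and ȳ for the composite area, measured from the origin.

plate: A = 140 × 200 = 28000.00, centroid at (70.00, 100.00).
removed quarter-circle: A = −¼π·65² = -3318.31, centroid at (112.41, 27.59).
ΣA = 24681.69 cm²
ΣAx̄ = (28000.00)(70.00) + (-3318.31)(112.41) = 1586978.65 cm³
ΣAȳ = (28000.00)(100.00) + (-3318.31)(27.59) = 2708458.33 cm³
x̄ = 1586978.65 / 24681.69 = 64.30 cm
ȳ = 2708458.33 / 24681.69 = 109.74 cm

x̄ = 64.30 cm, ȳ = 109.74 cm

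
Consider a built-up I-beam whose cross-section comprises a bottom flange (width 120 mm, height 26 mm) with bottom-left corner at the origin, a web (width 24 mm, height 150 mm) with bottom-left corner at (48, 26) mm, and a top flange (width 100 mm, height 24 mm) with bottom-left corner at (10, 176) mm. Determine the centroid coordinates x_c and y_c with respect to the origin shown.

x_c = 60.00 mm, y_c = 93.79 mm

Part | A | x̄ᵢ | ȳᵢ | A·x̄ᵢ | A·ȳᵢ
bottom flange | 3120.00 | 60.00 | 13.00 | 187200.00 | 40560.00
web | 3600.00 | 60.00 | 101.00 | 216000.00 | 363600.00
top flange | 2400.00 | 60.00 | 188.00 | 144000.00 | 451200.00
Σ | 9120.00 |  |  | 547200.00 | 855360.00
x_c = 547200.00 / 9120.00 = 60.00 mm
y_c = 855360.00 / 9120.00 = 93.79 mm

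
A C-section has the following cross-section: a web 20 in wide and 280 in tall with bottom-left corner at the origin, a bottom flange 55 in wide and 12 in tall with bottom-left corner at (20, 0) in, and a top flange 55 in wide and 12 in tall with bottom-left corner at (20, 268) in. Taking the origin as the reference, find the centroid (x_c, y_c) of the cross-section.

x_c = 17.15 in, y_c = 140.00 in

web: A = 20 × 280 = 5600.00, centroid at (10.00, 140.00).
bottom flange: A = 55 × 12 = 660.00, centroid at (47.50, 6.00).
top flange: A = 55 × 12 = 660.00, centroid at (47.50, 274.00).
ΣA = 6920.00 in², ΣAx_c = 118700.00 in³, ΣAy_c = 968800.00 in³.
x_c = 118700.00/6920.00 = 17.15 in; y_c = 968800.00/6920.00 = 140.00 in.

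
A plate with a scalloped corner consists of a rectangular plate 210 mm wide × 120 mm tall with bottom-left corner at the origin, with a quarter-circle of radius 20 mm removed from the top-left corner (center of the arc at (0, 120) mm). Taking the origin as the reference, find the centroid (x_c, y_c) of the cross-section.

plate: A = 210 × 120 = 25200.00, centroid at (105.00, 60.00).
removed quarter-circle: A = −¼π·20² = -314.16, centroid at (8.49, 111.51).
ΣA = 24885.84 mm², ΣAx_c = 2643333.33 mm³, ΣAy_c = 1476967.55 mm³.
x_c = 2643333.33/24885.84 = 106.22 mm; y_c = 1476967.55/24885.84 = 59.35 mm.

x_c = 106.22 mm, y_c = 59.35 mm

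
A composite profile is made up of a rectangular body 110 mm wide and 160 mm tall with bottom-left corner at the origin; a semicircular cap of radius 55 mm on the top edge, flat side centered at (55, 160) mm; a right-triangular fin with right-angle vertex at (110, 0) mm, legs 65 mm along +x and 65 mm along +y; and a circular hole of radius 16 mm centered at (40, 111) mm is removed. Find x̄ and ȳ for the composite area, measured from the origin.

Part | A | x̄ᵢ | ȳᵢ | A·x̄ᵢ | A·ȳᵢ
rectangular body | 17600.00 | 55.00 | 80.00 | 968000.00 | 1408000.00
semicircular top | 4751.66 | 55.00 | 183.34 | 261341.24 | 871182.09
triangular fin | 2112.50 | 131.67 | 21.67 | 278145.83 | 45770.83
hole | -804.25 | 40.00 | 111.00 | -32169.91 | -89271.50
Σ | 23659.91 |  |  | 1475317.16 | 2235681.43
x̄ = 1475317.16 / 23659.91 = 62.36 mm
ȳ = 2235681.43 / 23659.91 = 94.49 mm

x̄ = 62.36 mm, ȳ = 94.49 mm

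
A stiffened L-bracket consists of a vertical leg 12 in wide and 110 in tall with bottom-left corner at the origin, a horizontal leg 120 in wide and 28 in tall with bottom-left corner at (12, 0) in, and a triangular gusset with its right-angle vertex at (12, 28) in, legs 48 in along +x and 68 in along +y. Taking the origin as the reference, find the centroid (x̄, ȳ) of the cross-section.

Part | A | x̄ᵢ | ȳᵢ | A·x̄ᵢ | A·ȳᵢ
vertical leg | 1320.00 | 6.00 | 55.00 | 7920.00 | 72600.00
horizontal leg | 3360.00 | 72.00 | 14.00 | 241920.00 | 47040.00
gusset | 1632.00 | 28.00 | 50.67 | 45696.00 | 82688.00
Σ | 6312.00 |  |  | 295536.00 | 202328.00
x̄ = 295536.00 / 6312.00 = 46.82 in
ȳ = 202328.00 / 6312.00 = 32.05 in

x̄ = 46.82 in, ȳ = 32.05 in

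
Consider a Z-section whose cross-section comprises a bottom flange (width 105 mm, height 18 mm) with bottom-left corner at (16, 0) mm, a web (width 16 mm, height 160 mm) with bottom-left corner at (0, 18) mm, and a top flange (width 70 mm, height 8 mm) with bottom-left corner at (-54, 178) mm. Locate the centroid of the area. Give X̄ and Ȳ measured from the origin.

X̄ = 27.81 mm, Ȳ = 73.81 mm

bottom flange: A = 105 × 18 = 1890.00, centroid at (68.50, 9.00).
web: A = 16 × 160 = 2560.00, centroid at (8.00, 98.00).
top flange: A = 70 × 8 = 560.00, centroid at (-19.00, 182.00).
ΣA = 5010.00 mm², ΣAX̄ = 139305.00 mm³, ΣAȲ = 369810.00 mm³.
X̄ = 139305.00/5010.00 = 27.81 mm; Ȳ = 369810.00/5010.00 = 73.81 mm.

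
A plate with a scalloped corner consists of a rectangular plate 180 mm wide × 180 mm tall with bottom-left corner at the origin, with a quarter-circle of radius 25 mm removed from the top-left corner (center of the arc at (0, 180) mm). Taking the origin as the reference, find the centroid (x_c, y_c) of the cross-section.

Part | A | x̄ᵢ | ȳᵢ | A·x̄ᵢ | A·ȳᵢ
plate | 32400.00 | 90.00 | 90.00 | 2916000.00 | 2916000.00
removed quarter-circle | -490.87 | 10.61 | 169.39 | -5208.33 | -83148.96
Σ | 31909.13 |  |  | 2910791.67 | 2832851.04
x_c = 2910791.67 / 31909.13 = 91.22 mm
y_c = 2832851.04 / 31909.13 = 88.78 mm

x_c = 91.22 mm, y_c = 88.78 mm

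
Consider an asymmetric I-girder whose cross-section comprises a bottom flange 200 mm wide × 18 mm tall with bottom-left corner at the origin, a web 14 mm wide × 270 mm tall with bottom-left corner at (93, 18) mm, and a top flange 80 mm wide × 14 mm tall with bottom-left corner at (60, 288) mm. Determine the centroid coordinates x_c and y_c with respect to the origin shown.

bottom flange: A = 200 × 18 = 3600.00, centroid at (100.00, 9.00).
web: A = 14 × 270 = 3780.00, centroid at (100.00, 153.00).
top flange: A = 80 × 14 = 1120.00, centroid at (100.00, 295.00).
ΣA = 8500.00 mm²
ΣAx_c = (3600.00)(100.00) + (3780.00)(100.00) + (1120.00)(100.00) = 850000.00 mm³
ΣAy_c = (3600.00)(9.00) + (3780.00)(153.00) + (1120.00)(295.00) = 941140.00 mm³
x_c = 850000.00 / 8500.00 = 100.00 mm
y_c = 941140.00 / 8500.00 = 110.72 mm

x_c = 100.00 mm, y_c = 110.72 mm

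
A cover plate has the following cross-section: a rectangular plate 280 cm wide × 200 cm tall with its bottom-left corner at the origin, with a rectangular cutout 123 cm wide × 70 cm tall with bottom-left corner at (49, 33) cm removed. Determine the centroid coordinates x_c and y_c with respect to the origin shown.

x_c = 145.36 cm, y_c = 105.81 cm

Part | A | x̄ᵢ | ȳᵢ | A·x̄ᵢ | A·ȳᵢ
plate | 56000.00 | 140.00 | 100.00 | 7840000.00 | 5600000.00
hole | -8610.00 | 110.50 | 68.00 | -951405.00 | -585480.00
Σ | 47390.00 |  |  | 6888595.00 | 5014520.00
x_c = 6888595.00 / 47390.00 = 145.36 cm
y_c = 5014520.00 / 47390.00 = 105.81 cm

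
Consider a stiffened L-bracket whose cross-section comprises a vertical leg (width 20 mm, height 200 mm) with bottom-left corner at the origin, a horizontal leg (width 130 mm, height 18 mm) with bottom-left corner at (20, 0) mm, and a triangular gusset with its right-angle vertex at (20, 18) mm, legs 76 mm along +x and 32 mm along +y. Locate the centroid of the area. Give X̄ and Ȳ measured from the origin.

X̄ = 38.91 mm, Ȳ = 60.34 mm

Part | A | x̄ᵢ | ȳᵢ | A·x̄ᵢ | A·ȳᵢ
vertical leg | 4000.00 | 10.00 | 100.00 | 40000.00 | 400000.00
horizontal leg | 2340.00 | 85.00 | 9.00 | 198900.00 | 21060.00
gusset | 1216.00 | 45.33 | 28.67 | 55125.33 | 34858.67
Σ | 7556.00 |  |  | 294025.33 | 455918.67
X̄ = 294025.33 / 7556.00 = 38.91 mm
Ȳ = 455918.67 / 7556.00 = 60.34 mm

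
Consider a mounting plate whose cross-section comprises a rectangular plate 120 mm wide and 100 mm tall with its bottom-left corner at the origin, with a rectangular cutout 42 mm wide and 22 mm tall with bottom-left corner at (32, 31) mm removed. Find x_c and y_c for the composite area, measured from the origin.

plate: A = 120 × 100 = 12000.00, centroid at (60.00, 50.00).
hole: A = −(42 × 22) = -924.00, centroid at (53.00, 42.00).
ΣA = 11076.00 mm²
ΣAx_c = (12000.00)(60.00) + (-924.00)(53.00) = 671028.00 mm³
ΣAy_c = (12000.00)(50.00) + (-924.00)(42.00) = 561192.00 mm³
x_c = 671028.00 / 11076.00 = 60.58 mm
y_c = 561192.00 / 11076.00 = 50.67 mm

x_c = 60.58 mm, y_c = 50.67 mm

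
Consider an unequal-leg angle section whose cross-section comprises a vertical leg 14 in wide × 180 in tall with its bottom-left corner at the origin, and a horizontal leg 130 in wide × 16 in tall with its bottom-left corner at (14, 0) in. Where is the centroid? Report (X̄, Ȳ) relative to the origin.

X̄ = 39.56 in, Ȳ = 52.92 in

Part | A | x̄ᵢ | ȳᵢ | A·x̄ᵢ | A·ȳᵢ
vertical leg | 2520.00 | 7.00 | 90.00 | 17640.00 | 226800.00
horizontal leg | 2080.00 | 79.00 | 8.00 | 164320.00 | 16640.00
Σ | 4600.00 |  |  | 181960.00 | 243440.00
X̄ = 181960.00 / 4600.00 = 39.56 in
Ȳ = 243440.00 / 4600.00 = 52.92 in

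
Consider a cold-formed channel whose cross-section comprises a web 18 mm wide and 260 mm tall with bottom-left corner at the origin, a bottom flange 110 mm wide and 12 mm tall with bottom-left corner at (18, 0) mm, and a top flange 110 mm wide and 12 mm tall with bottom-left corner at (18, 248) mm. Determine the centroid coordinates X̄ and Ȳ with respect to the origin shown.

X̄ = 32.08 mm, Ȳ = 130.00 mm

Part | A | x̄ᵢ | ȳᵢ | A·x̄ᵢ | A·ȳᵢ
web | 4680.00 | 9.00 | 130.00 | 42120.00 | 608400.00
bottom flange | 1320.00 | 73.00 | 6.00 | 96360.00 | 7920.00
top flange | 1320.00 | 73.00 | 254.00 | 96360.00 | 335280.00
Σ | 7320.00 |  |  | 234840.00 | 951600.00
X̄ = 234840.00 / 7320.00 = 32.08 mm
Ȳ = 951600.00 / 7320.00 = 130.00 mm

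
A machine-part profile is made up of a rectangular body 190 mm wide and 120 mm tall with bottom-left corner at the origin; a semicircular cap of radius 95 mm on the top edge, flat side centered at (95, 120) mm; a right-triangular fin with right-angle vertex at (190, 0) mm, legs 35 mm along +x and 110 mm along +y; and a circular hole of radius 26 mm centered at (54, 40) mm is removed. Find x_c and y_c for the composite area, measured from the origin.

rectangular body: A = 190 × 120 = 22800.00, centroid at (95.00, 60.00).
semicircular top: A = ½π·95² = 14176.44, centroid at (95.00, 160.32).
triangular fin: A = ½·35·110 = 1925.00, centroid at (201.67, 36.67).
hole: A = −π·26² = -2123.72, centroid at (54.00, 40.00).
ΣA = 36777.72 mm², ΣAx_c = 3786289.14 mm³, ΣAy_c = 3626390.42 mm³.
x_c = 3786289.14/36777.72 = 102.95 mm; y_c = 3626390.42/36777.72 = 98.60 mm.

x_c = 102.95 mm, y_c = 98.60 mm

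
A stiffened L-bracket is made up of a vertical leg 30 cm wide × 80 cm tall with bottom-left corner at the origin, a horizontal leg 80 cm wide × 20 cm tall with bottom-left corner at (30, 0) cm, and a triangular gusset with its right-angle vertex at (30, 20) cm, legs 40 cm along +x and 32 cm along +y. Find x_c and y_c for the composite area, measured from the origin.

x_c = 37.87 cm, y_c = 28.37 cm

Part | A | x̄ᵢ | ȳᵢ | A·x̄ᵢ | A·ȳᵢ
vertical leg | 2400.00 | 15.00 | 40.00 | 36000.00 | 96000.00
horizontal leg | 1600.00 | 70.00 | 10.00 | 112000.00 | 16000.00
gusset | 640.00 | 43.33 | 30.67 | 27733.33 | 19626.67
Σ | 4640.00 |  |  | 175733.33 | 131626.67
x_c = 175733.33 / 4640.00 = 37.87 cm
y_c = 131626.67 / 4640.00 = 28.37 cm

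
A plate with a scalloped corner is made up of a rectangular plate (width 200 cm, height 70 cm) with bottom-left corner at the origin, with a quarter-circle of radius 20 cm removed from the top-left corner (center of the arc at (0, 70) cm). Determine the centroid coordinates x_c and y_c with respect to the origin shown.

x_c = 102.10 cm, y_c = 34.39 cm

plate: A = 200 × 70 = 14000.00, centroid at (100.00, 35.00).
removed quarter-circle: A = −¼π·20² = -314.16, centroid at (8.49, 61.51).
ΣA = 13685.84 cm², ΣAx_c = 1397333.33 cm³, ΣAy_c = 470675.52 cm³.
x_c = 1397333.33/13685.84 = 102.10 cm; y_c = 470675.52/13685.84 = 34.39 cm.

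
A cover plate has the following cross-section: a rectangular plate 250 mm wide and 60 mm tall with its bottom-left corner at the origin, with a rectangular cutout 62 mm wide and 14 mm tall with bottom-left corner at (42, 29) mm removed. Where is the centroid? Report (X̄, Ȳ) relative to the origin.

plate: A = 250 × 60 = 15000.00, centroid at (125.00, 30.00).
hole: A = −(62 × 14) = -868.00, centroid at (73.00, 36.00).
ΣA = 14132.00 mm²
ΣAX̄ = (15000.00)(125.00) + (-868.00)(73.00) = 1811636.00 mm³
ΣAȲ = (15000.00)(30.00) + (-868.00)(36.00) = 418752.00 mm³
X̄ = 1811636.00 / 14132.00 = 128.19 mm
Ȳ = 418752.00 / 14132.00 = 29.63 mm

X̄ = 128.19 mm, Ȳ = 29.63 mm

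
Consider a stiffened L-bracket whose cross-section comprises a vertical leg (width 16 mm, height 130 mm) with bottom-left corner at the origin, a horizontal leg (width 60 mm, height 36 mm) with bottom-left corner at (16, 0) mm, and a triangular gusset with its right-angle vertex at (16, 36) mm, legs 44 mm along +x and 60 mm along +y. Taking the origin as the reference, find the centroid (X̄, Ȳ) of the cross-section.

X̄ = 28.14 mm, Ȳ = 44.60 mm

vertical leg: A = 16 × 130 = 2080.00, centroid at (8.00, 65.00).
horizontal leg: A = 60 × 36 = 2160.00, centroid at (46.00, 18.00).
gusset: A = ½·44·60 = 1320.00, centroid at (30.67, 56.00).
ΣA = 5560.00 mm², ΣAX̄ = 156480.00 mm³, ΣAȲ = 248000.00 mm³.
X̄ = 156480.00/5560.00 = 28.14 mm; Ȳ = 248000.00/5560.00 = 44.60 mm.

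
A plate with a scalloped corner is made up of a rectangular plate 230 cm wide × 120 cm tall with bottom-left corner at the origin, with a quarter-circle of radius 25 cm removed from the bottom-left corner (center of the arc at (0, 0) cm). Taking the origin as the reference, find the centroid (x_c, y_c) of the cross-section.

Part | A | x̄ᵢ | ȳᵢ | A·x̄ᵢ | A·ȳᵢ
plate | 27600.00 | 115.00 | 60.00 | 3174000.00 | 1656000.00
removed quarter-circle | -490.87 | 10.61 | 10.61 | -5208.33 | -5208.33
Σ | 27109.13 |  |  | 3168791.67 | 1650791.67
x_c = 3168791.67 / 27109.13 = 116.89 cm
y_c = 1650791.67 / 27109.13 = 60.89 cm

x_c = 116.89 cm, y_c = 60.89 cm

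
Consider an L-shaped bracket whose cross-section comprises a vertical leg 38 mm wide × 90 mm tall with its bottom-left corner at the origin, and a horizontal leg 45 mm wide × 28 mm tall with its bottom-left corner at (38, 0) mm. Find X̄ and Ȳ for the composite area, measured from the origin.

vertical leg: A = 38 × 90 = 3420.00, centroid at (19.00, 45.00).
horizontal leg: A = 45 × 28 = 1260.00, centroid at (60.50, 14.00).
ΣA = 4680.00 mm², ΣAX̄ = 141210.00 mm³, ΣAȲ = 171540.00 mm³.
X̄ = 141210.00/4680.00 = 30.17 mm; Ȳ = 171540.00/4680.00 = 36.65 mm.

X̄ = 30.17 mm, Ȳ = 36.65 mm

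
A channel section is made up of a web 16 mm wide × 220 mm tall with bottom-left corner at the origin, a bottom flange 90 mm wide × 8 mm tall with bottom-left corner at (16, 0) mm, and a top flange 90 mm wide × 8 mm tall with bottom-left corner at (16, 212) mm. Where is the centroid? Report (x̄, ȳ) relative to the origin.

x̄ = 23.39 mm, ȳ = 110.00 mm

Part | A | x̄ᵢ | ȳᵢ | A·x̄ᵢ | A·ȳᵢ
web | 3520.00 | 8.00 | 110.00 | 28160.00 | 387200.00
bottom flange | 720.00 | 61.00 | 4.00 | 43920.00 | 2880.00
top flange | 720.00 | 61.00 | 216.00 | 43920.00 | 155520.00
Σ | 4960.00 |  |  | 116000.00 | 545600.00
x̄ = 116000.00 / 4960.00 = 23.39 mm
ȳ = 545600.00 / 4960.00 = 110.00 mm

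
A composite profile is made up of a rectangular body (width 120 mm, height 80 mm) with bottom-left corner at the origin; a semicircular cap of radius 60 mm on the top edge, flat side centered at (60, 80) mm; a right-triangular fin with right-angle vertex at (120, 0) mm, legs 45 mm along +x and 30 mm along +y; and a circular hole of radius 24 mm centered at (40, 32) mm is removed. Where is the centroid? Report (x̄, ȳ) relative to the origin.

Part | A | x̄ᵢ | ȳᵢ | A·x̄ᵢ | A·ȳᵢ
rectangular body | 9600.00 | 60.00 | 40.00 | 576000.00 | 384000.00
semicircular top | 5654.87 | 60.00 | 105.46 | 339292.01 | 596389.34
triangular fin | 675.00 | 135.00 | 10.00 | 91125.00 | 6750.00
hole | -1809.56 | 40.00 | 32.00 | -72382.29 | -57905.84
Σ | 14120.31 |  |  | 934034.71 | 929233.51
x̄ = 934034.71 / 14120.31 = 66.15 mm
ȳ = 929233.51 / 14120.31 = 65.81 mm

x̄ = 66.15 mm, ȳ = 65.81 mm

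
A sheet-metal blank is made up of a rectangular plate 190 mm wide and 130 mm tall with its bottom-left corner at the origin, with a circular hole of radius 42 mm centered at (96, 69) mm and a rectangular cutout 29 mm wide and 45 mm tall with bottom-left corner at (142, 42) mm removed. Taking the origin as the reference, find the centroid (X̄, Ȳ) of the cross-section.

X̄ = 90.19 mm, Ȳ = 63.79 mm

plate: A = 190 × 130 = 24700.00, centroid at (95.00, 65.00).
hole 1: A = −π·42² = -5541.77, centroid at (96.00, 69.00).
hole 2: A = −(29 × 45) = -1305.00, centroid at (156.50, 64.50).
ΣA = 17853.23 mm², ΣAX̄ = 1610257.63 mm³, ΣAȲ = 1138945.41 mm³.
X̄ = 1610257.63/17853.23 = 90.19 mm; Ȳ = 1138945.41/17853.23 = 63.79 mm.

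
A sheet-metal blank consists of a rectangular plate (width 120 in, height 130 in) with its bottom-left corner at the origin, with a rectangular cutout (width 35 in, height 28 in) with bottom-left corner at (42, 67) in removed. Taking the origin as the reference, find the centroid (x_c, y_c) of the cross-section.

plate: A = 120 × 130 = 15600.00, centroid at (60.00, 65.00).
hole: A = −(35 × 28) = -980.00, centroid at (59.50, 81.00).
ΣA = 14620.00 in², ΣAx_c = 877690.00 in³, ΣAy_c = 934620.00 in³.
x_c = 877690.00/14620.00 = 60.03 in; y_c = 934620.00/14620.00 = 63.93 in.

x_c = 60.03 in, y_c = 63.93 in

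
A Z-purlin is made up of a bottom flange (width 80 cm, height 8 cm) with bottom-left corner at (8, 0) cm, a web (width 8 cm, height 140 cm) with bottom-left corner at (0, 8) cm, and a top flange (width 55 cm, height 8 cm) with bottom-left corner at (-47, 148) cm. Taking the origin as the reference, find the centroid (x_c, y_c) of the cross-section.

bottom flange: A = 80 × 8 = 640.00, centroid at (48.00, 4.00).
web: A = 8 × 140 = 1120.00, centroid at (4.00, 78.00).
top flange: A = 55 × 8 = 440.00, centroid at (-19.50, 152.00).
ΣA = 2200.00 cm²
ΣAx_c = (640.00)(48.00) + (1120.00)(4.00) + (440.00)(-19.50) = 26620.00 cm³
ΣAy_c = (640.00)(4.00) + (1120.00)(78.00) + (440.00)(152.00) = 156800.00 cm³
x_c = 26620.00 / 2200.00 = 12.10 cm
y_c = 156800.00 / 2200.00 = 71.27 cm

x_c = 12.10 cm, y_c = 71.27 cm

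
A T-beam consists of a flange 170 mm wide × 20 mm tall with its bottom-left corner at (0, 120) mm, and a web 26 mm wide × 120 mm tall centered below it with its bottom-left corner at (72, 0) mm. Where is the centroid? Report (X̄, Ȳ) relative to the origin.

web: A = 26 × 120 = 3120.00, centroid at (85.00, 60.00).
flange: A = 170 × 20 = 3400.00, centroid at (85.00, 130.00).
ΣA = 6520.00 mm², ΣAX̄ = 554200.00 mm³, ΣAȲ = 629200.00 mm³.
X̄ = 554200.00/6520.00 = 85.00 mm; Ȳ = 629200.00/6520.00 = 96.50 mm.

X̄ = 85.00 mm, Ȳ = 96.50 mm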